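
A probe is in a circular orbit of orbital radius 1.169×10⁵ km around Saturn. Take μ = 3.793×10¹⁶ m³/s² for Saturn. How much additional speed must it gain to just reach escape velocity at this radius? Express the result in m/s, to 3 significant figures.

Δv ≈ 7460 m/s

r = 1.169×10⁵ km = 1.169×10⁸ m.
Circular speed v_c = √(μ/r) = 18010 m/s.
Escape speed v_esc = √(2μ/r) = √2 × v_c = 25470 m/s.
Δv = v_esc − v_c = 7461 m/s.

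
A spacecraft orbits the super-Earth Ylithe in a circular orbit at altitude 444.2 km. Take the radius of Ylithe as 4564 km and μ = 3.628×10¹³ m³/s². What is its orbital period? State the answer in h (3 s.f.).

T ≈ 3.25 h

r = 4564 + 444.2 = 5008.2 km = 5.0082×10⁶ m.
Kepler's third law: T = 2π√(r³/μ) = 2π√((5.008×10⁶)³ / 3.628×10¹³).
r³/μ = 3.462×10⁶ s², so T = 2π × 1.861×10³ = 1.169×10⁴ s.
Converting: 1.169×10⁴ s ÷ 3600 = 3.248 h.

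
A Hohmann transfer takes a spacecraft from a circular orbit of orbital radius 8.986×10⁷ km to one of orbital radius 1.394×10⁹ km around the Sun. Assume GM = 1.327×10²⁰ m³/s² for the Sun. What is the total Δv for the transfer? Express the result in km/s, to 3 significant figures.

Δv_total ≈ 20.6 km/s

r₁ = 8.986×10⁷ km = 8.986×10¹⁰ m.
r₂ = 1.394×10⁹ km = 1.394×10¹² m.
Transfer ellipse a_t = (r₁ + r₂)/2 = 7.419×10¹¹ m.
At r₁: circular v_c1 = √(μ/r₁) = 38430 m/s; transfer-perihelion v_p = √[μ(2/r₁ − 1/a_t)] = 52670 m/s.
Δv₁ = v_p − v_c1 = 14250 m/s.
At r₂: circular v_c2 = √(μ/r₂) = 9757 m/s; transfer-aphelion v_a = √[μ(2/r₂ − 1/a_t)] = 3396 m/s.
Δv₂ = v_c2 − v_a = 6361 m/s.
Total Δv = Δv₁ + Δv₂ = 20610 m/s = 20.61 km/s.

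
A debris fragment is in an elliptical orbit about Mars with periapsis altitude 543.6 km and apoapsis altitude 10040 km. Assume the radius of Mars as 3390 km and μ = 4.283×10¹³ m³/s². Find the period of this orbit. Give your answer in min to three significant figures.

T ≈ 409 min

r_p = 3390 + 543.6 = 3933.6 km = 3.9336×10⁶ m.
r_a = 3390 + 10040 = 13430 km = 1.3430×10⁷ m.
Semi-major axis a = (r_p + r_a)/2 = (3933.6 + 13430)/2 = 8681.8 km = 8.682×10⁶ m.
By Kepler's third law T = 2π√(a³/μ) = 2π × 3.909×10³ = 2.456×10⁴ s.
= 409.3 min.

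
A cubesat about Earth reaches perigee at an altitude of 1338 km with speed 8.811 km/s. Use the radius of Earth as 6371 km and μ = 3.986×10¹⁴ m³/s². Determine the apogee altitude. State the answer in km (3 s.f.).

r_p = 6371 + 1338 = 7709.0 km = 7.709×10⁶ m.
Specific energy ε = v²/2 − μ/r = -1.289×10⁷ J/kg, so a = −μ/(2ε) = 1.546×10⁷ m.
The apsides satisfy r_p + r_a = 2a, so the apogee radius is 2a − r_p = 2.322×10⁷ m = 23217 km.
Apogee altitude = 23217 − 6371 = 16846 km.

apogee altitude ≈ 16800 km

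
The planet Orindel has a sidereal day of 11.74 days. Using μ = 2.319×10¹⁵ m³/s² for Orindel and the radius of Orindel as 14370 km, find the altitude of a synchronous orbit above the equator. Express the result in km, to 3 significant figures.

T = 11.74 days = 1.014×10⁶ s.
A synchronous orbit has period T, so by Kepler's third law a = (μT²/4π²)^(1/3).
μT²/4π² = 2.319×10¹⁵ × (1.014×10⁶)² / 39.48 = 6.044×10²⁵ m³.
a = 3.924×10⁸ m = 3.9244×10⁵ km.
Altitude h = a − R = 3.9244×10⁵ − 14370 = 3.7807×10⁵ km.

h_sync ≈ 3.78×10⁵ km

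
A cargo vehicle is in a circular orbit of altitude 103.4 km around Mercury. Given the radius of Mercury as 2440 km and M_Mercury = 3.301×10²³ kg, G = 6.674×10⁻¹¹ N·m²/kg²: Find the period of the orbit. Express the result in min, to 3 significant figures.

μ = GM = 6.674×10⁻¹¹ × 3.301×10²³ = 2.203×10¹³ m³/s².
r = 2440 + 103.4 = 2543.4 km = 2.5434×10⁶ m.
Kepler's third law: T = 2π√(r³/μ) = 2π√((2.543×10⁶)³ / 2.203×10¹³).
r³/μ = 7.468×10⁵ s², so T = 2π × 8.642×10² = 5.430×10³ s.
Converting: 5.430×10³ s ÷ 60.00 = 90.50 min.

T ≈ 90.5 min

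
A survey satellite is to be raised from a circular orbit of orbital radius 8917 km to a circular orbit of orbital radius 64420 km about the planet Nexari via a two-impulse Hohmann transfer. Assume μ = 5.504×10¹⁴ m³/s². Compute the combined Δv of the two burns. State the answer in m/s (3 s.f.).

Δv_total ≈ 4040 m/s

r₁ = 8917 km = 8.917×10⁶ m.
r₂ = 64420 km = 6.442×10⁷ m.
Transfer ellipse a_t = (r₁ + r₂)/2 = 3.667×10⁷ m.
At r₁: circular v_c1 = √(μ/r₁) = 7857 m/s; transfer-periapsis v_p = √[μ(2/r₁ − 1/a_t)] = 10410 m/s.
Δv₁ = v_p − v_c1 = 2557 m/s.
At r₂: circular v_c2 = √(μ/r₂) = 2923 m/s; transfer-apoapsis v_a = √[μ(2/r₂ − 1/a_t)] = 1441 m/s.
Δv₂ = v_c2 − v_a = 1482 m/s.
Total Δv = Δv₁ + Δv₂ = 4038 m/s.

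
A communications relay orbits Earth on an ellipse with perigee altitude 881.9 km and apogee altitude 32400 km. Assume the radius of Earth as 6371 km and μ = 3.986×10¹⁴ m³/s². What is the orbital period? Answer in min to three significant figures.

r_p = 6371 + 881.9 = 7252.9 km = 7.2529×10⁶ m.
r_a = 6371 + 32400 = 38771 km = 3.8771×10⁷ m.
Semi-major axis a = (r_p + r_a)/2 = (7252.9 + 38771)/2 = 23012 km = 2.301×10⁷ m.
By Kepler's third law T = 2π√(a³/μ) = 2π × 5.529×10³ = 3.474×10⁴ s.
= 579.0 min.

T ≈ 579 min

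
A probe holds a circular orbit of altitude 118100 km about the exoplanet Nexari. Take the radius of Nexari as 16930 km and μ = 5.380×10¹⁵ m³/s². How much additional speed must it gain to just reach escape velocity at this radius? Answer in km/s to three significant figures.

Δv ≈ 2.61 km/s

r = 16930 + 118100 = 135030 km = 1.3503×10⁸ m.
Circular speed v_c = √(μ/r) = 6312 m/s.
Escape speed v_esc = √(2μ/r) = √2 × v_c = 8927 m/s.
Δv = v_esc − v_c = 2615 m/s = 2.615 km/s.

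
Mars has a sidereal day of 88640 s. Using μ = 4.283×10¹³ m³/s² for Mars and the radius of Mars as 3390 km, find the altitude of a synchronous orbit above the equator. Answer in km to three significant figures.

A synchronous orbit has period T, so by Kepler's third law a = (μT²/4π²)^(1/3).
μT²/4π² = 4.283×10¹³ × (8.864×10⁴)² / 39.48 = 8.524×10²¹ m³.
a = 2.043×10⁷ m = 20428 km.
Altitude h = a − R = 20428 − 3390 = 17038 km.

h_sync ≈ 17000 km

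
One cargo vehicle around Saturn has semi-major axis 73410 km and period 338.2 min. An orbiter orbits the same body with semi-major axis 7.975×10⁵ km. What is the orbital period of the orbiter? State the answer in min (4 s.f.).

T₂ ≈ 12110 min

Kepler's third law: T² ∝ a³, so T₂ = T₁ (a₂/a₁)^(3/2).
a₂/a₁ = 10.86, (a₂/a₁)^(3/2) = 35.81.
T₂ = 338.2 × 35.81 = 12110 min.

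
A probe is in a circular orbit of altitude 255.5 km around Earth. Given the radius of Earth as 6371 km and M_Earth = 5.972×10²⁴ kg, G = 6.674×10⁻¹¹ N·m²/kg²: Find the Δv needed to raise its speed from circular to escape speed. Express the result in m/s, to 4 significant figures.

μ = GM = 6.674×10⁻¹¹ × 5.972×10²⁴ = 3.986×10¹⁴ m³/s².
r = 6371 + 255.5 = 6626.5 km = 6.6265×10⁶ m.
Circular speed v_c = √(μ/r) = 7756 m/s.
Escape speed v_esc = √(2μ/r) = √2 × v_c = 10970 m/s.
Δv = v_esc − v_c = 3212 m/s.

Δv ≈ 3212 m/s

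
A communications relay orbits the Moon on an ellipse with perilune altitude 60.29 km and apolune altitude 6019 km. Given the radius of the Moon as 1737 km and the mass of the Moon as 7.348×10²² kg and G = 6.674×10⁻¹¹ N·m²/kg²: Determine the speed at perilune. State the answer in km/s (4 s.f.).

μ = GM = 6.674×10⁻¹¹ × 7.348×10²² = 4.904×10¹² m³/s².
r_p = 1737 + 60.29 = 1797.3 km = 1.7973×10⁶ m.
r_a = 1737 + 6019 = 7756.0 km = 7.7560×10⁶ m.
Semi-major axis a = (r_p + r_a)/2 = 4776.6 km = 4.777×10⁶ m.
Vis-viva: v² = μ(2/r − 1/a) = 4.904×10¹² × (1.113×10⁻⁶ − 2.094×10⁻⁷) = 4.430×10⁶ m²/s².
v = 2105 m/s = 2.105 km/s.

v ≈ 2.105 km/s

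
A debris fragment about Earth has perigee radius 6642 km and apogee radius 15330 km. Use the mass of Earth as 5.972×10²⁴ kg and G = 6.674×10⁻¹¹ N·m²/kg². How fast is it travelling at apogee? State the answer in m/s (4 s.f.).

v ≈ 3965 m/s

μ = GM = 6.674×10⁻¹¹ × 5.972×10²⁴ = 3.986×10¹⁴ m³/s².
Semi-major axis a = (r_p + r_a)/2 = 10986 km = 1.099×10⁷ m.
Vis-viva: v² = μ(2/r − 1/a) = 3.986×10¹⁴ × (1.305×10⁻⁷ − 9.102×10⁻⁸) = 1.572×10⁷ m²/s².
v = 3965 m/s.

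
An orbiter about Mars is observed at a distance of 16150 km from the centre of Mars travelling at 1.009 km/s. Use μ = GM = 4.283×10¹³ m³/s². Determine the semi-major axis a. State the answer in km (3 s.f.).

r = 1.615×10⁷ m.
Vis-viva rearranged: 1/a = 2/r − v²/μ = 1.238×10⁻⁷ − 2.377×10⁻⁸ = 1.001×10⁻⁷ m⁻¹.
a = 9.993×10⁶ m = 9993.1 km.

a ≈ 9990 km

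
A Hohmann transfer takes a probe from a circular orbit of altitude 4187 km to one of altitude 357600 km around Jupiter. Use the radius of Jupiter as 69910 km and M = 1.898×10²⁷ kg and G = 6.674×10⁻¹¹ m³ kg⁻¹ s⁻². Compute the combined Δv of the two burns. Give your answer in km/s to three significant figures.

Δv_total ≈ 20.5 km/s

μ = GM = 6.674×10⁻¹¹ × 1.898×10²⁷ = 1.267×10¹⁷ m³/s².
r₁ = 69910 + 4187 = 74097 km = 7.4097×10⁷ m.
r₂ = 69910 + 357600 = 427510 km = 4.2751×10⁸ m.
Transfer ellipse a_t = (r₁ + r₂)/2 = 2.508×10⁸ m.
At r₁: circular v_c1 = √(μ/r₁) = 41350 m/s; transfer-perijove v_p = √[μ(2/r₁ − 1/a_t)] = 53980 m/s.
Δv₁ = v_p − v_c1 = 12640 m/s.
At r₂: circular v_c2 = √(μ/r₂) = 17210 m/s; transfer-apojove v_a = √[μ(2/r₂ − 1/a_t)] = 9356 m/s.
Δv₂ = v_c2 − v_a = 7857 m/s.
Total Δv = Δv₁ + Δv₂ = 20490 m/s = 20.49 km/s.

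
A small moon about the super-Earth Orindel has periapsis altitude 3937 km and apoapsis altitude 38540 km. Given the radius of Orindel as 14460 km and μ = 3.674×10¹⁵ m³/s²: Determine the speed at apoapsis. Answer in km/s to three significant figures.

v ≈ 5.98 km/s

r_p = 14460 + 3937 = 18397 km = 1.8397×10⁷ m.
r_a = 14460 + 38540 = 53000 km = 5.3000×10⁷ m.
Semi-major axis a = (r_p + r_a)/2 = 35698 km = 3.570×10⁷ m.
Vis-viva: v² = μ(2/r − 1/a) = 3.674×10¹⁵ × (3.774×10⁻⁸ − 2.801×10⁻⁸) = 3.572×10⁷ m²/s².
v = 5977 m/s = 5.977 km/s.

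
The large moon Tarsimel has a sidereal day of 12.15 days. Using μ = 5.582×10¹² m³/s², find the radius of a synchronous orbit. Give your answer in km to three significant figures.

r_sync ≈ 53800 km

T = 12.15 days = 1.050×10⁶ s.
A synchronous orbit has period T, so by Kepler's third law a = (μT²/4π²)^(1/3).
μT²/4π² = 5.582×10¹² × (1.050×10⁶)² / 39.48 = 1.558×10²³ m³.
a = 5.381×10⁷ m = 53811 km.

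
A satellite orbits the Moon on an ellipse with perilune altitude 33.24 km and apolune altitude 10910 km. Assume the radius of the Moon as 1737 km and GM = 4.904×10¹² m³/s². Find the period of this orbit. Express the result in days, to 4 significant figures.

T ≈ 0.6356 days

r_p = 1737 + 33.24 = 1770.2 km = 1.7702×10⁶ m.
r_a = 1737 + 10910 = 12647 km = 1.2647×10⁷ m.
Semi-major axis a = (r_p + r_a)/2 = (1770.2 + 12647)/2 = 7208.6 km = 7.209×10⁶ m.
By Kepler's third law T = 2π√(a³/μ) = 2π × 8.740×10³ = 5.491×10⁴ s.
= 0.6356 days.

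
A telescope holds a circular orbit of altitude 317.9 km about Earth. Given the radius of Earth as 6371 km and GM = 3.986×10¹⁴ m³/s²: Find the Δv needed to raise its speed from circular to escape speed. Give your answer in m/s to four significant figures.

Δv ≈ 3198 m/s

r = 6371 + 317.9 = 6688.9 km = 6.6889×10⁶ m.
Circular speed v_c = √(μ/r) = 7720 m/s.
Escape speed v_esc = √(2μ/r) = √2 × v_c = 10920 m/s.
Δv = v_esc − v_c = 3198 m/s.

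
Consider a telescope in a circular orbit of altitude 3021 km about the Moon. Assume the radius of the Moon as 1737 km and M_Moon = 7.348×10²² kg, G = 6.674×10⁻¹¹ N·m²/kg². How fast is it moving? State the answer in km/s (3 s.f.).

μ = GM = 6.674×10⁻¹¹ × 7.348×10²² = 4.904×10¹² m³/s².
r = 1737 + 3021 = 4758.0 km = 4.7580×10⁶ m.
For a circular orbit v = √(μ/r) = √(4.904×10¹² / 4.758×10⁶) = √(1.031×10⁶) = 1015 m/s.
That is 1.015 km/s.

v ≈ 1.02 km/s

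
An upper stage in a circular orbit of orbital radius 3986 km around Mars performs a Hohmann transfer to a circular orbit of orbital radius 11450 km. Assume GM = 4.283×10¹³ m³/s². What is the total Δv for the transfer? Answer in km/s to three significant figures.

Δv_total ≈ 1.26 km/s

r₁ = 3986 km = 3.986×10⁶ m.
r₂ = 11450 km = 1.145×10⁷ m.
Transfer ellipse a_t = (r₁ + r₂)/2 = 7.718×10⁶ m.
At r₁: circular v_c1 = √(μ/r₁) = 3278 m/s; transfer-periapsis v_p = √[μ(2/r₁ − 1/a_t)] = 3993 m/s.
Δv₁ = v_p − v_c1 = 714.6 m/s.
At r₂: circular v_c2 = √(μ/r₂) = 1934 m/s; transfer-apoapsis v_a = √[μ(2/r₂ − 1/a_t)] = 1390 m/s.
Δv₂ = v_c2 − v_a = 544.2 m/s.
Total Δv = Δv₁ + Δv₂ = 1259 m/s = 1.259 km/s.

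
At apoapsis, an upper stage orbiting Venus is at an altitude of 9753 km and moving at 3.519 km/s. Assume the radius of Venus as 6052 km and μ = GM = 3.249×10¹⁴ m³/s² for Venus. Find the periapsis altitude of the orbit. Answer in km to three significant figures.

r_a = 6052 + 9753 = 15805 km = 1.580×10⁷ m.
Specific energy ε = v²/2 − μ/r = -1.437×10⁷ J/kg, so a = −μ/(2ε) = 1.131×10⁷ m.
The apsides satisfy r_p + r_a = 2a, so the periapsis radius is 2a − r_a = 6.812×10⁶ m = 6812.3 km.
Periapsis altitude = 6812.3 − 6052 = 760.31 km.

periapsis altitude ≈ 760 km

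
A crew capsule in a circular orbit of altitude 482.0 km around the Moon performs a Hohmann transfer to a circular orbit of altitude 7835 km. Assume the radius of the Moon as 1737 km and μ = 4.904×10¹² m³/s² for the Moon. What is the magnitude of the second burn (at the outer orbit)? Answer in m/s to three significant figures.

Δv ≈ 277 m/s

r₁ = 1737 + 482.0 = 2219.0 km = 2.2190×10⁶ m.
r₂ = 1737 + 7835 = 9572.0 km = 9.5720×10⁶ m.
Transfer ellipse a_t = (r₁ + r₂)/2 = 5.896×10⁶ m.
At r₁: circular v_c1 = √(μ/r₁) = 1487 m/s; transfer-perilune v_p = √[μ(2/r₁ − 1/a_t)] = 1894 m/s.
At r₂: circular v_c2 = √(μ/r₂) = 715.8 m/s; transfer-apolune v_a = √[μ(2/r₂ − 1/a_t)] = 439.1 m/s.
Δv₂ = v_c2 − v_a = 276.6 m/s.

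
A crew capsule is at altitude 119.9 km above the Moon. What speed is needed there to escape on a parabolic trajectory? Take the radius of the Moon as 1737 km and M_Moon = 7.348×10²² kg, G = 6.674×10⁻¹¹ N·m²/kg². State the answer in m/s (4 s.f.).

v_esc ≈ 2298 m/s

μ = GM = 6.674×10⁻¹¹ × 7.348×10²² = 4.904×10¹² m³/s².
r = 1737 + 119.9 = 1856.9 km = 1.8569×10⁶ m.
Escape speed v_esc = √(2μ/r) = √(2 × 4.904×10¹² / 1.857×10⁶) = √(5.282×10⁶) = 2298 m/s.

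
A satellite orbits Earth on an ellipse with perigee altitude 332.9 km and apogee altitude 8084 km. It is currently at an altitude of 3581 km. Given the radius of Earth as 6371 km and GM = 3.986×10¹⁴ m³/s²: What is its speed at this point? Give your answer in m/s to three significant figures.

v ≈ 6510 m/s

r_p = 6371 + 332.9 = 6703.9 km = 6.7039×10⁶ m.
r_a = 6371 + 8084 = 14455 km = 1.4455×10⁷ m.
r = 6371 + 3581 = 9952.0 km = 9.952×10⁶ m.
Semi-major axis a = (r_p + r_a)/2 = 10579 km = 1.058×10⁷ m.
Vis-viva: v² = μ(2/r − 1/a) = 3.986×10¹⁴ × (2.010×10⁻⁷ − 9.452×10⁻⁸) = 4.243×10⁷ m²/s².
v = 6514 m/s.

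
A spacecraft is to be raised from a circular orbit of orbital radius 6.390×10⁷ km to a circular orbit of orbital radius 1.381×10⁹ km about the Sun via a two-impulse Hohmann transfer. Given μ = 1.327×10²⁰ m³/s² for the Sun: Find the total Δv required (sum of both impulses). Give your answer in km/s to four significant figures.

Δv_total ≈ 24.32 km/s

r₁ = 6.390×10⁷ km = 6.390×10¹⁰ m.
r₂ = 1.381×10⁹ km = 1.381×10¹² m.
Transfer ellipse a_t = (r₁ + r₂)/2 = 7.224×10¹¹ m.
At r₁: circular v_c1 = √(μ/r₁) = 45570 m/s; transfer-perihelion v_p = √[μ(2/r₁ − 1/a_t)] = 63010 m/s.
Δv₁ = v_p − v_c1 = 17430 m/s.
At r₂: circular v_c2 = √(μ/r₂) = 9803 m/s; transfer-aphelion v_a = √[μ(2/r₂ − 1/a_t)] = 2915 m/s.
Δv₂ = v_c2 − v_a = 6887 m/s.
Total Δv = Δv₁ + Δv₂ = 24320 m/s = 24.32 km/s.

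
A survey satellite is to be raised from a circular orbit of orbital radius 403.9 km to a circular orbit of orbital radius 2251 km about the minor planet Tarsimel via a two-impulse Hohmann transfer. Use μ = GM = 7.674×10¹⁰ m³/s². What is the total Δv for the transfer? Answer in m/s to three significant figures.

r₁ = 403.9 km = 4.039×10⁵ m.
r₂ = 2251 km = 2.251×10⁶ m.
Transfer ellipse a_t = (r₁ + r₂)/2 = 1.327×10⁶ m.
At r₁: circular v_c1 = √(μ/r₁) = 435.9 m/s; transfer-periapsis v_p = √[μ(2/r₁ − 1/a_t)] = 567.6 m/s.
Δv₁ = v_p − v_c1 = 131.7 m/s.
At r₂: circular v_c2 = √(μ/r₂) = 184.6 m/s; transfer-apoapsis v_a = √[μ(2/r₂ − 1/a_t)] = 101.8 m/s.
Δv₂ = v_c2 − v_a = 82.79 m/s.
Total Δv = Δv₁ + Δv₂ = 214.5 m/s.

Δv_total ≈ 215 m/s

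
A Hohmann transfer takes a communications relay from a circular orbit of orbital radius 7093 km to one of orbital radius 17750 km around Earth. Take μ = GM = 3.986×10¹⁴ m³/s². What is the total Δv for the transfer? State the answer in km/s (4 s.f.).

Δv_total ≈ 2.623 km/s

r₁ = 7093 km = 7.093×10⁶ m.
r₂ = 17750 km = 1.775×10⁷ m.
Transfer ellipse a_t = (r₁ + r₂)/2 = 1.242×10⁷ m.
At r₁: circular v_c1 = √(μ/r₁) = 7496 m/s; transfer-perigee v_p = √[μ(2/r₁ − 1/a_t)] = 8961 m/s.
Δv₁ = v_p − v_c1 = 1465 m/s.
At r₂: circular v_c2 = √(μ/r₂) = 4739 m/s; transfer-apogee v_a = √[μ(2/r₂ − 1/a_t)] = 3581 m/s.
Δv₂ = v_c2 − v_a = 1158 m/s.
Total Δv = Δv₁ + Δv₂ = 2623 m/s = 2.623 km/s.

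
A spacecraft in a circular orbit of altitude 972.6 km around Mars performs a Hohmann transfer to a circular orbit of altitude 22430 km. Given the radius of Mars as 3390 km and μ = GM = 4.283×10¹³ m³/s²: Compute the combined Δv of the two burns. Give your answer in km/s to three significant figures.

r₁ = 3390 + 972.6 = 4362.6 km = 4.3626×10⁶ m.
r₂ = 3390 + 22430 = 25820 km = 2.5820×10⁷ m.
Transfer ellipse a_t = (r₁ + r₂)/2 = 1.509×10⁷ m.
At r₁: circular v_c1 = √(μ/r₁) = 3133 m/s; transfer-periapsis v_p = √[μ(2/r₁ − 1/a_t)] = 4098 m/s.
Δv₁ = v_p − v_c1 = 965.1 m/s.
At r₂: circular v_c2 = √(μ/r₂) = 1288 m/s; transfer-apoapsis v_a = √[μ(2/r₂ − 1/a_t)] = 692.5 m/s.
Δv₂ = v_c2 − v_a = 595.5 m/s.
Total Δv = Δv₁ + Δv₂ = 1561 m/s = 1.561 km/s.

Δv_total ≈ 1.56 km/s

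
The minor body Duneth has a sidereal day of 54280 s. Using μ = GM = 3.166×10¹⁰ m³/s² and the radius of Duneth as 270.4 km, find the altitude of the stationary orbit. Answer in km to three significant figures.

A synchronous orbit has period T, so by Kepler's third law a = (μT²/4π²)^(1/3).
μT²/4π² = 3.166×10¹⁰ × (5.428×10⁴)² / 39.48 = 2.363×10¹⁸ m³.
a = 1.332×10⁶ m = 1331.9 km.
Altitude h = a − R = 1331.9 − 270.4 = 1061.5 km.

h_sync ≈ 1060 km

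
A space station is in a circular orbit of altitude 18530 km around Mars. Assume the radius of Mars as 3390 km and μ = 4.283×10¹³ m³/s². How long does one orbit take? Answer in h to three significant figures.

r = 3390 + 18530 = 21920 km = 2.1920×10⁷ m.
Kepler's third law: T = 2π√(r³/μ) = 2π√((2.192×10⁷)³ / 4.283×10¹³).
r³/μ = 2.459×10⁸ s², so T = 2π × 1.568×10⁴ = 9.853×10⁴ s.
Converting: 9.853×10⁴ s ÷ 3600 = 27.37 h.

T ≈ 27.4 h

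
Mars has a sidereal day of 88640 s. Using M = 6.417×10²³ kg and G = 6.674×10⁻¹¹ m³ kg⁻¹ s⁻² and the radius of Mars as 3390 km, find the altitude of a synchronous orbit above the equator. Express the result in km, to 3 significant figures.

h_sync ≈ 17000 km

μ = GM = 6.674×10⁻¹¹ × 6.417×10²³ = 4.283×10¹³ m³/s².
A synchronous orbit has period T, so by Kepler's third law a = (μT²/4π²)^(1/3).
μT²/4π² = 4.283×10¹³ × (8.864×10⁴)² / 39.48 = 8.524×10²¹ m³.
a = 2.043×10⁷ m = 20427 km.
Altitude h = a − R = 20427 − 3390 = 17037 km.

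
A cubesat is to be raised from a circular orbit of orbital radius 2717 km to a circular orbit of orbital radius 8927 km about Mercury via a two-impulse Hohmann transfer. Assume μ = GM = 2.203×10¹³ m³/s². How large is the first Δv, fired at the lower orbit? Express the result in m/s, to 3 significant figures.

r₁ = 2717 km = 2.717×10⁶ m.
r₂ = 8927 km = 8.927×10⁶ m.
Transfer ellipse a_t = (r₁ + r₂)/2 = 5.822×10⁶ m.
At r₁: circular v_c1 = √(μ/r₁) = 2847 m/s; transfer-periherm v_p = √[μ(2/r₁ − 1/a_t)] = 3526 m/s.
Δv₁ = v_p − v_c1 = 678.5 m/s.

Δv ≈ 678 m/s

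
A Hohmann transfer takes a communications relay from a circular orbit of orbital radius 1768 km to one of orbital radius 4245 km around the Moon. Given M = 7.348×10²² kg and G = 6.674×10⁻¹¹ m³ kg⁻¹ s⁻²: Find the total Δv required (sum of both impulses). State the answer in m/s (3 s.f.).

Δv_total ≈ 564 m/s

μ = GM = 6.674×10⁻¹¹ × 7.348×10²² = 4.904×10¹² m³/s².
r₁ = 1768 km = 1.768×10⁶ m.
r₂ = 4245 km = 4.245×10⁶ m.
Transfer ellipse a_t = (r₁ + r₂)/2 = 3.006×10⁶ m.
At r₁: circular v_c1 = √(μ/r₁) = 1665 m/s; transfer-perilune v_p = √[μ(2/r₁ − 1/a_t)] = 1979 m/s.
Δv₁ = v_p − v_c1 = 313.5 m/s.
At r₂: circular v_c2 = √(μ/r₂) = 1075 m/s; transfer-apolune v_a = √[μ(2/r₂ − 1/a_t)] = 824.2 m/s.
Δv₂ = v_c2 − v_a = 250.6 m/s.
Total Δv = Δv₁ + Δv₂ = 564.1 m/s.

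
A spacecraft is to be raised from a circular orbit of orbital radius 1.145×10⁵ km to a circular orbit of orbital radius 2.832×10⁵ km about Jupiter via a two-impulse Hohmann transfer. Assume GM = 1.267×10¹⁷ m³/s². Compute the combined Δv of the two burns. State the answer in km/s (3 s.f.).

r₁ = 1.145×10⁵ km = 1.145×10⁸ m.
r₂ = 2.832×10⁵ km = 2.832×10⁸ m.
Transfer ellipse a_t = (r₁ + r₂)/2 = 1.988×10⁸ m.
At r₁: circular v_c1 = √(μ/r₁) = 33260 m/s; transfer-perijove v_p = √[μ(2/r₁ − 1/a_t)] = 39700 m/s.
Δv₁ = v_p − v_c1 = 6433 m/s.
At r₂: circular v_c2 = √(μ/r₂) = 21150 m/s; transfer-apojove v_a = √[μ(2/r₂ − 1/a_t)] = 16050 m/s.
Δv₂ = v_c2 − v_a = 5101 m/s.
Total Δv = Δv₁ + Δv₂ = 11530 m/s = 11.53 km/s.

Δv_total ≈ 11.5 km/s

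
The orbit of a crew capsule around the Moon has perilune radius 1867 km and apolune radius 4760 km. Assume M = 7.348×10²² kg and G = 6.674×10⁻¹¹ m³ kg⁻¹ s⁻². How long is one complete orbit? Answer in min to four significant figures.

T ≈ 285.2 min

μ = GM = 6.674×10⁻¹¹ × 7.348×10²² = 4.904×10¹² m³/s².
Semi-major axis a = (r_p + r_a)/2 = (1867.0 + 4760.0)/2 = 3313.5 km = 3.314×10⁶ m.
By Kepler's third law T = 2π√(a³/μ) = 2π × 2.724×10³ = 1.711×10⁴ s.
= 285.2 min.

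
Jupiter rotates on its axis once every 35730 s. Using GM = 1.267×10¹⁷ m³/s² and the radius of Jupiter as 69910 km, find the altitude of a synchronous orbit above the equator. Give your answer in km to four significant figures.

h_sync ≈ 90110 km

A synchronous orbit has period T, so by Kepler's third law a = (μT²/4π²)^(1/3).
μT²/4π² = 1.267×10¹⁷ × (3.573×10⁴)² / 39.48 = 4.097×10²⁴ m³.
a = 1.600×10⁸ m = 1.6002×10⁵ km.
Altitude h = a − R = 1.6002×10⁵ − 69910 = 90105 km.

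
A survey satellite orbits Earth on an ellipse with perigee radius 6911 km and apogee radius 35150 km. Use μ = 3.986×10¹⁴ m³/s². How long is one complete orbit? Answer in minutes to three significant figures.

Semi-major axis a = (r_p + r_a)/2 = (6911.0 + 35150)/2 = 21030 km = 2.103×10⁷ m.
By Kepler's third law T = 2π√(a³/μ) = 2π × 4.831×10³ = 3.035×10⁴ s.
= 505.9 minutes.

T ≈ 506 minutes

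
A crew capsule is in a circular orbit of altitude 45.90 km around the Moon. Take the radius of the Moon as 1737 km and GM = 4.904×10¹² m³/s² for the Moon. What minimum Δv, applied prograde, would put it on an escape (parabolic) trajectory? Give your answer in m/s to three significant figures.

Δv ≈ 687 m/s

r = 1737 + 45.90 = 1782.9 km = 1.7829×10⁶ m.
Circular speed v_c = √(μ/r) = 1658 m/s.
Escape speed v_esc = √(2μ/r) = √2 × v_c = 2345 m/s.
Δv = v_esc − v_c = 687.0 m/s.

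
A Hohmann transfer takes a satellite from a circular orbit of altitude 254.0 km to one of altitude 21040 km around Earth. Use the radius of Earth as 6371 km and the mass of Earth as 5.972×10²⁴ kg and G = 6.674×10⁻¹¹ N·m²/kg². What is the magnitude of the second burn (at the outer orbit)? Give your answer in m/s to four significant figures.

Δv ≈ 1434 m/s

μ = GM = 6.674×10⁻¹¹ × 5.972×10²⁴ = 3.986×10¹⁴ m³/s².
r₁ = 6371 + 254.0 = 6625.0 km = 6.6250×10⁶ m.
r₂ = 6371 + 21040 = 27411 km = 2.7411×10⁷ m.
Transfer ellipse a_t = (r₁ + r₂)/2 = 1.702×10⁷ m.
At r₁: circular v_c1 = √(μ/r₁) = 7756 m/s; transfer-perigee v_p = √[μ(2/r₁ − 1/a_t)] = 9844 m/s.
At r₂: circular v_c2 = √(μ/r₂) = 3813 m/s; transfer-apogee v_a = √[μ(2/r₂ − 1/a_t)] = 2379 m/s.
Δv₂ = v_c2 − v_a = 1434 m/s.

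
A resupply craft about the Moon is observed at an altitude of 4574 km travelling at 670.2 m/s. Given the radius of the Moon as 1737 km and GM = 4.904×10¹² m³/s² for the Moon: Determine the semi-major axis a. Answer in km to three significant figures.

r = 1737 + 4574 = 6311.0 km = 6.311×10⁶ m.
Specific orbital energy ε = v²/2 − μ/r = (670.2)²/2 − 4.904×10¹²/6.311×10⁶ = -5.525×10⁵ J/kg.
Since ε = −μ/(2a), a = −μ/(2ε) = 4.438×10⁶ m = 4438.2 km.

a ≈ 4440 km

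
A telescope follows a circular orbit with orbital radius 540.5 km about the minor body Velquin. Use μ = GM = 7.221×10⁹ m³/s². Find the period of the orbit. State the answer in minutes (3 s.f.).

r = 540.5 km = 5.405×10⁵ m.
Kepler's third law: T = 2π√(r³/μ) = 2π√((5.405×10⁵)³ / 7.221×10⁹).
r³/μ = 2.187×10⁷ s², so T = 2π × 4.676×10³ = 2.938×10⁴ s.
Converting: 2.938×10⁴ s ÷ 60.00 = 489.7 minutes.

T ≈ 490 minutes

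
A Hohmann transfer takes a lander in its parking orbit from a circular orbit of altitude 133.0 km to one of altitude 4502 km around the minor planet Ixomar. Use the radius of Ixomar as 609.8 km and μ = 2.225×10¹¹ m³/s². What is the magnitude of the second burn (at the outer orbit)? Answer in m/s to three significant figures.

Δv ≈ 104 m/s

r₁ = 609.8 + 133.0 = 742.80 km = 7.4280×10⁵ m.
r₂ = 609.8 + 4502 = 5111.8 km = 5.1118×10⁶ m.
Transfer ellipse a_t = (r₁ + r₂)/2 = 2.927×10⁶ m.
At r₁: circular v_c1 = √(μ/r₁) = 547.3 m/s; transfer-periapsis v_p = √[μ(2/r₁ − 1/a_t)] = 723.2 m/s.
At r₂: circular v_c2 = √(μ/r₂) = 208.6 m/s; transfer-apoapsis v_a = √[μ(2/r₂ − 1/a_t)] = 105.1 m/s.
Δv₂ = v_c2 − v_a = 103.5 m/s.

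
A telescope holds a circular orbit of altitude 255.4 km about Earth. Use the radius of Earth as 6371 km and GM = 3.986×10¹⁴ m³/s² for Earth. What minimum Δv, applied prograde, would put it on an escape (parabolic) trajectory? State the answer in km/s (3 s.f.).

Δv ≈ 3.21 km/s

r = 6371 + 255.4 = 6626.4 km = 6.6264×10⁶ m.
Circular speed v_c = √(μ/r) = 7756 m/s.
Escape speed v_esc = √(2μ/r) = √2 × v_c = 10970 m/s.
Δv = v_esc − v_c = 3213 m/s = 3.213 km/s.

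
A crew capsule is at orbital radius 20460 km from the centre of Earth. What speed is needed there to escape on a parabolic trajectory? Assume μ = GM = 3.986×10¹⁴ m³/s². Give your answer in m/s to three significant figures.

r = 20460 km = 2.046×10⁷ m.
Escape speed v_esc = √(2μ/r) = √(2 × 3.986×10¹⁴ / 2.046×10⁷) = √(3.896×10⁷) = 6242 m/s.

v_esc ≈ 6240 m/s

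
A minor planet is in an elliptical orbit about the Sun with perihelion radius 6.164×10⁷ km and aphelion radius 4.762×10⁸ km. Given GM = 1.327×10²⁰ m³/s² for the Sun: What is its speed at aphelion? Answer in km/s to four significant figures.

Semi-major axis a = (r_p + r_a)/2 = 2.6892×10⁸ km = 2.689×10¹¹ m.
Vis-viva: v² = μ(2/r − 1/a) = 1.327×10²⁰ × (4.200×10⁻¹² − 3.719×10⁻¹²) = 6.387×10⁷ m²/s².
v = 7992 m/s = 7.992 km/s.

v ≈ 7.992 km/s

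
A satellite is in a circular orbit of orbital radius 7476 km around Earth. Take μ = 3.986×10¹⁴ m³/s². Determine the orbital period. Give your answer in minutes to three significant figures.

r = 7476 km = 7.476×10⁶ m.
Kepler's third law: T = 2π√(r³/μ) = 2π√((7.476×10⁶)³ / 3.986×10¹⁴).
r³/μ = 1.048×10⁶ s², so T = 2π × 1.024×10³ = 6.433×10³ s.
Converting: 6.433×10³ s ÷ 60.00 = 107.2 minutes.

T ≈ 107 minutes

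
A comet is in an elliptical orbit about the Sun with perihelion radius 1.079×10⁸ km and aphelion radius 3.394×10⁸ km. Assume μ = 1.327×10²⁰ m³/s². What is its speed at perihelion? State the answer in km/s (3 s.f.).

v ≈ 43.2 km/s

Semi-major axis a = (r_p + r_a)/2 = 2.2365×10⁸ km = 2.236×10¹¹ m.
Vis-viva: v² = μ(2/r − 1/a) = 1.327×10²⁰ × (1.854×10⁻¹¹ − 4.471×10⁻¹²) = 1.866×10⁹ m²/s².
v = 43200 m/s = 43.20 km/s.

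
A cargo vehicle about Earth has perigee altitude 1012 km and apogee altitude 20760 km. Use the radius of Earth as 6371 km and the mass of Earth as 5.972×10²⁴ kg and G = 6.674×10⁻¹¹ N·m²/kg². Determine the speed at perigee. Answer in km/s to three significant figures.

v ≈ 9.21 km/s

μ = GM = 6.674×10⁻¹¹ × 5.972×10²⁴ = 3.986×10¹⁴ m³/s².
r_p = 6371 + 1012 = 7383.0 km = 7.3830×10⁶ m.
r_a = 6371 + 20760 = 27131 km = 2.7131×10⁷ m.
Semi-major axis a = (r_p + r_a)/2 = 17257 km = 1.726×10⁷ m.
Vis-viva: v² = μ(2/r − 1/a) = 3.986×10¹⁴ × (2.709×10⁻⁷ − 5.795×10⁻⁸) = 8.487×10⁷ m²/s².
v = 9213 m/s = 9.213 km/s.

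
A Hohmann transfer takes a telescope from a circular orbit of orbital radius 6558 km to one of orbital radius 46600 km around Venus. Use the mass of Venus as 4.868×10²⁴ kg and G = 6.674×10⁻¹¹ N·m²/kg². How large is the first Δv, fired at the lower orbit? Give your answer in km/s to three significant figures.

μ = GM = 6.674×10⁻¹¹ × 4.868×10²⁴ = 3.249×10¹⁴ m³/s².
r₁ = 6558 km = 6.558×10⁶ m.
r₂ = 46600 km = 4.660×10⁷ m.
Transfer ellipse a_t = (r₁ + r₂)/2 = 2.658×10⁷ m.
At r₁: circular v_c1 = √(μ/r₁) = 7039 m/s; transfer-periapsis v_p = √[μ(2/r₁ − 1/a_t)] = 9320 m/s.
Δv₁ = v_p − v_c1 = 2281 m/s.
= 2.281 km/s.

Δv ≈ 2.28 km/s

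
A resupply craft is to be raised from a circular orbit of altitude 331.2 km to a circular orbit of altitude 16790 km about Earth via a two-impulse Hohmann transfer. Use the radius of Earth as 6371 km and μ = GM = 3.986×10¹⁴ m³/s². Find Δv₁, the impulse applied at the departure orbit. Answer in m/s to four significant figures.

r₁ = 6371 + 331.2 = 6702.2 km = 6.7022×10⁶ m.
r₂ = 6371 + 16790 = 23161 km = 2.3161×10⁷ m.
Transfer ellipse a_t = (r₁ + r₂)/2 = 1.493×10⁷ m.
At r₁: circular v_c1 = √(μ/r₁) = 7712 m/s; transfer-perigee v_p = √[μ(2/r₁ − 1/a_t)] = 9605 m/s.
Δv₁ = v_p − v_c1 = 1893 m/s.

Δv ≈ 1893 m/s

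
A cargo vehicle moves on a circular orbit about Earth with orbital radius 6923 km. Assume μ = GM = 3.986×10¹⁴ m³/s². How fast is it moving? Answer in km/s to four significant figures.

r = 6923 km = 6.923×10⁶ m.
For a circular orbit v = √(μ/r) = √(3.986×10¹⁴ / 6.923×10⁶) = √(5.758×10⁷) = 7588 m/s.
That is 7.588 km/s.

v ≈ 7.588 km/s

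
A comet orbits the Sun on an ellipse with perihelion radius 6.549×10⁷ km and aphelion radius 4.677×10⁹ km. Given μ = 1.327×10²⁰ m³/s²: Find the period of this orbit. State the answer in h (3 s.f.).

T ≈ 553000 h

Semi-major axis a = (r_p + r_a)/2 = (6.5490×10⁷ + 4.6770×10⁹)/2 = 2.3712×10⁹ km = 2.371×10¹² m.
By Kepler's third law T = 2π√(a³/μ) = 2π × 3.170×10⁸ = 1.992×10⁹ s.
= 5.532×10⁵ h.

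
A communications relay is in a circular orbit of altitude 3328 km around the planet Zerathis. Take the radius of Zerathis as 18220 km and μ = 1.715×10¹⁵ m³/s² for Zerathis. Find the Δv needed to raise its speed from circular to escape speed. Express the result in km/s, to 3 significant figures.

r = 18220 + 3328 = 21548 km = 2.1548×10⁷ m.
Circular speed v_c = √(μ/r) = 8921 m/s.
Escape speed v_esc = √(2μ/r) = √2 × v_c = 12620 m/s.
Δv = v_esc − v_c = 3695 m/s = 3.695 km/s.

Δv ≈ 3.70 km/s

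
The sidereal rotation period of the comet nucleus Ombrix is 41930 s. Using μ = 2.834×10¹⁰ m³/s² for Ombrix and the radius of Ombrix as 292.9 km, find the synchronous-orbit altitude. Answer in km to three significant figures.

A synchronous orbit has period T, so by Kepler's third law a = (μT²/4π²)^(1/3).
μT²/4π² = 2.834×10¹⁰ × (4.193×10⁴)² / 39.48 = 1.262×10¹⁸ m³.
a = 1.081×10⁶ m = 1080.7 km.
Altitude h = a − R = 1080.7 − 292.9 = 787.78 km.

h_sync ≈ 788 km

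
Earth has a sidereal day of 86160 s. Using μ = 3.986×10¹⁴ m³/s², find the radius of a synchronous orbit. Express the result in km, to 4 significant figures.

A synchronous orbit has period T, so by Kepler's third law a = (μT²/4π²)^(1/3).
μT²/4π² = 3.986×10¹⁴ × (8.616×10⁴)² / 39.48 = 7.495×10²² m³.
a = 4.216×10⁷ m = 42163 km.

r_sync ≈ 42160 km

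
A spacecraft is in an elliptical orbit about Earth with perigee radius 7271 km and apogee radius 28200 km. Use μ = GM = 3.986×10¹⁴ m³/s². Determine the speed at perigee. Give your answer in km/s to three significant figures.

Semi-major axis a = (r_p + r_a)/2 = 17736 km = 1.774×10⁷ m.
Vis-viva: v² = μ(2/r − 1/a) = 3.986×10¹⁴ × (2.751×10⁻⁷ − 5.638×10⁻⁸) = 8.717×10⁷ m²/s².
v = 9336 m/s = 9.336 km/s.

v ≈ 9.34 km/s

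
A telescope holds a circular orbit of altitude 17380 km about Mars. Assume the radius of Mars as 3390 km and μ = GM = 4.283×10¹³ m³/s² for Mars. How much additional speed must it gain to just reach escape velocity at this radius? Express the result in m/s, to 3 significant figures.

Δv ≈ 595 m/s

r = 3390 + 17380 = 20770 km = 2.0770×10⁷ m.
Circular speed v_c = √(μ/r) = 1436 m/s.
Escape speed v_esc = √(2μ/r) = √2 × v_c = 2031 m/s.
Δv = v_esc − v_c = 594.8 m/s.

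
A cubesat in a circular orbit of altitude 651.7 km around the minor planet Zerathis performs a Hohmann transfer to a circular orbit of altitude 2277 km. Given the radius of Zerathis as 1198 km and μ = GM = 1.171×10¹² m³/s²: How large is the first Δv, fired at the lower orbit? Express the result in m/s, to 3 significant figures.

r₁ = 1198 + 651.7 = 1849.7 km = 1.8497×10⁶ m.
r₂ = 1198 + 2277 = 3475.0 km = 3.4750×10⁶ m.
Transfer ellipse a_t = (r₁ + r₂)/2 = 2.662×10⁶ m.
At r₁: circular v_c1 = √(μ/r₁) = 795.7 m/s; transfer-periapsis v_p = √[μ(2/r₁ − 1/a_t)] = 909.0 m/s.
Δv₁ = v_p − v_c1 = 113.4 m/s.

Δv ≈ 113 m/s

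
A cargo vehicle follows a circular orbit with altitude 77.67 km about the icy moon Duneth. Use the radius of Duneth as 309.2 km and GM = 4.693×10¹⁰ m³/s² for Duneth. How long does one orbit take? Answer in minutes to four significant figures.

T ≈ 116.3 minutes

r = 309.2 + 77.67 = 386.87 km = 3.8687×10⁵ m.
Kepler's third law: T = 2π√(r³/μ) = 2π√((3.869×10⁵)³ / 4.693×10¹⁰).
r³/μ = 1.234×10⁶ s², so T = 2π × 1.111×10³ = 6.979×10³ s.
Converting: 6.979×10³ s ÷ 60.00 = 116.3 minutes.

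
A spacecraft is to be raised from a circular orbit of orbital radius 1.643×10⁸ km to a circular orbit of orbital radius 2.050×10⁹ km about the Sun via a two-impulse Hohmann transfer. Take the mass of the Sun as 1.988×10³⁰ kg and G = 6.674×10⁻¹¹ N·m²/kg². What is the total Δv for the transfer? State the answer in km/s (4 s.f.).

μ = GM = 6.674×10⁻¹¹ × 1.988×10³⁰ = 1.327×10²⁰ m³/s².
r₁ = 1.643×10⁸ km = 1.643×10¹¹ m.
r₂ = 2.050×10⁹ km = 2.050×10¹² m.
Transfer ellipse a_t = (r₁ + r₂)/2 = 1.107×10¹² m.
At r₁: circular v_c1 = √(μ/r₁) = 28420 m/s; transfer-perihelion v_p = √[μ(2/r₁ − 1/a_t)] = 38670 m/s.
Δv₁ = v_p − v_c1 = 10250 m/s.
At r₂: circular v_c2 = √(μ/r₂) = 8045 m/s; transfer-aphelion v_a = √[μ(2/r₂ − 1/a_t)] = 3099 m/s.
Δv₂ = v_c2 − v_a = 4946 m/s.
Total Δv = Δv₁ + Δv₂ = 15200 m/s = 15.20 km/s.

Δv_total ≈ 15.20 km/s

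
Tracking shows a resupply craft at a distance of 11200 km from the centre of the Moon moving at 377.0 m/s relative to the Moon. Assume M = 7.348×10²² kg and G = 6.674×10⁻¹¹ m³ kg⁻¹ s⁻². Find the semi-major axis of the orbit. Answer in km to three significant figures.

a ≈ 6680 km

μ = GM = 6.674×10⁻¹¹ × 7.348×10²² = 4.904×10¹² m³/s².
r = 1.120×10⁷ m.
Specific orbital energy ε = v²/2 − μ/r = (377.0)²/2 − 4.904×10¹²/1.120×10⁷ = -3.668×10⁵ J/kg.
Since ε = −μ/(2a), a = −μ/(2ε) = 6.685×10⁶ m = 6685.0 km.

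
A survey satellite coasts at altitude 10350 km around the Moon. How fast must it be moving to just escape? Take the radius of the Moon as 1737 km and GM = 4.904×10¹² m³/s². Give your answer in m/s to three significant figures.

v_esc ≈ 901 m/s

r = 1737 + 10350 = 12087 km = 1.2087×10⁷ m.
Escape speed v_esc = √(2μ/r) = √(2 × 4.904×10¹² / 1.209×10⁷) = √(8.115×10⁵) = 900.8 m/s.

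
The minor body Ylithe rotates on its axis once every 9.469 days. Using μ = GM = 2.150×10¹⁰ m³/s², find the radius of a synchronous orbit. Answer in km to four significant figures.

r_sync ≈ 7143 km

T = 9.469 days = 8.181×10⁵ s.
A synchronous orbit has period T, so by Kepler's third law a = (μT²/4π²)^(1/3).
μT²/4π² = 2.150×10¹⁰ × (8.181×10⁵)² / 39.48 = 3.645×10²⁰ m³.
a = 7.143×10⁶ m = 7143.4 km.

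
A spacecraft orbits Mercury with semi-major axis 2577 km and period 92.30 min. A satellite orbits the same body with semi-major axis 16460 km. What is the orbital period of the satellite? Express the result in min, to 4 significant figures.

T₂ ≈ 1490 min

Kepler's third law: T² ∝ a³, so T₂ = T₁ (a₂/a₁)^(3/2).
a₂/a₁ = 6.387, (a₂/a₁)^(3/2) = 16.14.
T₂ = 92.30 × 16.14 = 1490 min.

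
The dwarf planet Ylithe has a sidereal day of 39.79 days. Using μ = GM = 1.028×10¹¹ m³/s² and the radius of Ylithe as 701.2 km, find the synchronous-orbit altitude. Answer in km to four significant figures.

T = 39.79 days = 3.438×10⁶ s.
A synchronous orbit has period T, so by Kepler's third law a = (μT²/4π²)^(1/3).
μT²/4π² = 1.028×10¹¹ × (3.438×10⁶)² / 39.48 = 3.078×10²² m³.
a = 3.134×10⁷ m = 31338 km.
Altitude h = a − R = 31338 − 701.2 = 30637 km.

h_sync ≈ 30640 km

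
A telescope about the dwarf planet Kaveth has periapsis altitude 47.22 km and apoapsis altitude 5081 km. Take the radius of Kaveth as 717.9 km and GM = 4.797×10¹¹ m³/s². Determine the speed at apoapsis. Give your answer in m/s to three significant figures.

r_p = 717.9 + 47.22 = 765.12 km = 7.6512×10⁵ m.
r_a = 717.9 + 5081 = 5798.9 km = 5.7989×10⁶ m.
Semi-major axis a = (r_p + r_a)/2 = 3282.0 km = 3.282×10⁶ m.
Vis-viva: v² = μ(2/r − 1/a) = 4.797×10¹¹ × (3.449×10⁻⁷ − 3.047×10⁻⁷) = 1.928×10⁴ m²/s².
v = 138.9 m/s.

v ≈ 139 m/s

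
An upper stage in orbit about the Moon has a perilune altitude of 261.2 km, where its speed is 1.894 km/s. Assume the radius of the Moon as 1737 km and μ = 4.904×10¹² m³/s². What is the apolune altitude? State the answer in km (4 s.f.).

apolune altitude ≈ 3688 km

r_p = 1737 + 261.2 = 1998.2 km = 1.998×10⁶ m.
Specific energy ε = v²/2 − μ/r = -6.606×10⁵ J/kg, so a = −μ/(2ε) = 3.712×10⁶ m.
The apsides satisfy r_p + r_a = 2a, so the apolune radius is 2a − r_p = 5.425×10⁶ m = 5425.5 km.
Apolune altitude = 5425.5 − 1737 = 3688.5 km.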